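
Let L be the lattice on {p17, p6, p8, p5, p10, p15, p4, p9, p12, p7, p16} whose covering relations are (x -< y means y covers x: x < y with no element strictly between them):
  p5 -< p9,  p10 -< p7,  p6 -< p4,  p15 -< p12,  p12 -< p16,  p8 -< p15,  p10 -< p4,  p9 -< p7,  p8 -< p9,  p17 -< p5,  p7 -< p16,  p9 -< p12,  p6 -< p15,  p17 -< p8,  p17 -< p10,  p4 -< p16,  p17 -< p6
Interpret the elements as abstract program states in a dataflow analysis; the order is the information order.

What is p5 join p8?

p9

Common upper bounds of {p5, p8}: p12, p16, p7, p9.
The least among these is p9.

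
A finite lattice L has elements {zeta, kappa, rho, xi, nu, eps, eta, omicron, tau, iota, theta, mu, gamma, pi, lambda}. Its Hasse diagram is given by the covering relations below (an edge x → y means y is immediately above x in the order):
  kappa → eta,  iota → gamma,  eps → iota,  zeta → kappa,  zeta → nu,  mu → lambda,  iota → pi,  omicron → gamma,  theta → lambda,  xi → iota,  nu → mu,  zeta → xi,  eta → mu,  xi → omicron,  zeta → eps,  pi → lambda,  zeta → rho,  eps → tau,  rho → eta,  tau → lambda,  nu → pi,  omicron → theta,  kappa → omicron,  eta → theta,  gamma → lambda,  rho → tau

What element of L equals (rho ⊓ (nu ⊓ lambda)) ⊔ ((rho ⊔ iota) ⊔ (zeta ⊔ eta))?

lambda

nu ∧ lambda = nu
rho ∧ nu = zeta
rho ∨ iota = lambda
zeta ∨ eta = eta
lambda ∨ eta = lambda
zeta ∨ lambda = lambda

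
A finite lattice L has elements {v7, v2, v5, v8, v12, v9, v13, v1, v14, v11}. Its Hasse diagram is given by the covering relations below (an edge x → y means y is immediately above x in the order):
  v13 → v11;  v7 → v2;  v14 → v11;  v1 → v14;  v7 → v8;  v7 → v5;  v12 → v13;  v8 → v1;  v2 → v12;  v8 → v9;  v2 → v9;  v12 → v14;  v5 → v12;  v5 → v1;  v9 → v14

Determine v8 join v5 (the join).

Common upper bounds of {v8, v5}: v1, v11, v14.
The least among these is v1.

v1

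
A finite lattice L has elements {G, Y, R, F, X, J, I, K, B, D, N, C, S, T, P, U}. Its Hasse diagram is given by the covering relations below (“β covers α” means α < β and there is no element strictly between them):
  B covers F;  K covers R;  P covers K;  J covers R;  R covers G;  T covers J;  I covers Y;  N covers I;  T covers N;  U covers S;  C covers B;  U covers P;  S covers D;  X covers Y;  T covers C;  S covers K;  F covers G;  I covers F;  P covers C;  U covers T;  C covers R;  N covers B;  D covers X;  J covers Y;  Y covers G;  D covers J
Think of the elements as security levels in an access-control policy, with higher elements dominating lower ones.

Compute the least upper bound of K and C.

Common upper bounds of {K, C}: P, U.
The least among these is P.

P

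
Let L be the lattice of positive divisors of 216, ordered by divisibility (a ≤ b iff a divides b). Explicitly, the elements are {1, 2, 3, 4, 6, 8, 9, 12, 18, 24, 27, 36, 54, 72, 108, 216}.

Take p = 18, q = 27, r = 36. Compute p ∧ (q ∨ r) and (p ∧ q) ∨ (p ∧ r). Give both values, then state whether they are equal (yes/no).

18; 18; yes

q ∨ r = 108, so p ∧ (q ∨ r) = 18 ∧ 108 = 18.
p ∧ q = 9 and p ∧ r = 18, so (p ∧ q) ∨ (p ∧ r) = 9 ∨ 18 = 18.
Equal: yes.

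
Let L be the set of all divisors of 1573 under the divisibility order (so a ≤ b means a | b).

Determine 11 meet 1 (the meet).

1

Common lower bounds of {11, 1}: 1.
The greatest among these is 1.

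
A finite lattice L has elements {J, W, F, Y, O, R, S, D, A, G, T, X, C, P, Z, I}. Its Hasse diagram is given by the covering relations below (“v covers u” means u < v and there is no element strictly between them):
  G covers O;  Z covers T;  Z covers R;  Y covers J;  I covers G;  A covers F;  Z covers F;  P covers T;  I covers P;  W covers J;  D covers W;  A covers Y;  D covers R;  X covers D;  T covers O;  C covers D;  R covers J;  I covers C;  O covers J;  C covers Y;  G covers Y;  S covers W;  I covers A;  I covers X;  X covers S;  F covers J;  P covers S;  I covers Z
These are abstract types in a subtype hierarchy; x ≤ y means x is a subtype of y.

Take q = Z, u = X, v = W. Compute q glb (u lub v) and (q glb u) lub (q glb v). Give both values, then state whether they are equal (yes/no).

R; R; yes

u lub v = X, so q glb (u lub v) = Z glb X = R.
q glb u = R and q glb v = J, so (q glb u) lub (q glb v) = R lub J = R.
Equal: yes.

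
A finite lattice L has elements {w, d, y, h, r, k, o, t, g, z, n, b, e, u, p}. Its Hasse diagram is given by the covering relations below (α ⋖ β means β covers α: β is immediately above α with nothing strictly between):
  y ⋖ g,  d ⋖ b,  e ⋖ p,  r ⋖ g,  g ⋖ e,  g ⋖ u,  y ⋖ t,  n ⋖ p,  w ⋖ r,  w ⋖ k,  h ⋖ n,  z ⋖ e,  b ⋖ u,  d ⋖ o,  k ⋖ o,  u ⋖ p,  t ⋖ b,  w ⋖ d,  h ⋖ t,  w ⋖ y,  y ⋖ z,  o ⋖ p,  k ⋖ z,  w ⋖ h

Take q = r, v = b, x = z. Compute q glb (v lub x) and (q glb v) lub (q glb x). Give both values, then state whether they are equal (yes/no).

v lub x = p, so q glb (v lub x) = r glb p = r.
q glb v = w and q glb x = w, so (q glb v) lub (q glb x) = w lub w = w.
Equal: no.

r; w; no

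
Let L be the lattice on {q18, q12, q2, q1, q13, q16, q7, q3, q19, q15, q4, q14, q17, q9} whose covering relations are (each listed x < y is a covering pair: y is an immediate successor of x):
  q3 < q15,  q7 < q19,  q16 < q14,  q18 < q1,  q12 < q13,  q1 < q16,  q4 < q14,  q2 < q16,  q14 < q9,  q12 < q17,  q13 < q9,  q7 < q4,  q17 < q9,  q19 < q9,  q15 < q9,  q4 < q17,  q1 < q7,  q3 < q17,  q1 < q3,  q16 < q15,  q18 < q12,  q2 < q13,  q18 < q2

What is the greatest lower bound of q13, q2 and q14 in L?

Common lower bounds of {q13, q2, q14}: q18, q2.
The greatest among these is q2.

q2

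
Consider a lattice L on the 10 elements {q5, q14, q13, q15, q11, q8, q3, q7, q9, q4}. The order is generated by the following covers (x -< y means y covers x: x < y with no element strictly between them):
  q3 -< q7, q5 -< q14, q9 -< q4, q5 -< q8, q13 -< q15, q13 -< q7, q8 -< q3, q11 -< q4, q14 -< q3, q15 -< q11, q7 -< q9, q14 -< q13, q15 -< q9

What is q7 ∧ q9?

Common lower bounds of {q7, q9}: q13, q14, q3, q5, q7, q8.
The greatest among these is q7.

q7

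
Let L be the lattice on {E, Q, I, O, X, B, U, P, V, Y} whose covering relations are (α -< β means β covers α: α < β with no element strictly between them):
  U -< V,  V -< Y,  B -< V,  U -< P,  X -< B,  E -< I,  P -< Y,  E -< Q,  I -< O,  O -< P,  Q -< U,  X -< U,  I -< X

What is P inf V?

Common lower bounds of {P, V}: E, I, Q, U, X.
The greatest among these is U.

U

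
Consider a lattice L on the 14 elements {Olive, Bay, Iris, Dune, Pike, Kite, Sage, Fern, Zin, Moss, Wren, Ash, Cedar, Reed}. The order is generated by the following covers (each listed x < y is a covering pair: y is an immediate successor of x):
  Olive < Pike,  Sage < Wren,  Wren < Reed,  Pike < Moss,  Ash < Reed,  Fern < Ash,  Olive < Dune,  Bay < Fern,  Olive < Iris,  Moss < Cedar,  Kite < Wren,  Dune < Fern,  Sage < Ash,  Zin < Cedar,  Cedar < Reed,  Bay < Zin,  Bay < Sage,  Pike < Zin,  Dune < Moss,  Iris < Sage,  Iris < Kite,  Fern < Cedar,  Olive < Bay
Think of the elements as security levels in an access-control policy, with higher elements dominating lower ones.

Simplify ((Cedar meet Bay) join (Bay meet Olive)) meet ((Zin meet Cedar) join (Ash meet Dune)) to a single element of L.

Bay

Cedar ∧ Bay = Bay
Bay ∧ Olive = Olive
Bay ∨ Olive = Bay
Zin ∧ Cedar = Zin
Ash ∧ Dune = Dune
Zin ∨ Dune = Cedar
Bay ∧ Cedar = Bay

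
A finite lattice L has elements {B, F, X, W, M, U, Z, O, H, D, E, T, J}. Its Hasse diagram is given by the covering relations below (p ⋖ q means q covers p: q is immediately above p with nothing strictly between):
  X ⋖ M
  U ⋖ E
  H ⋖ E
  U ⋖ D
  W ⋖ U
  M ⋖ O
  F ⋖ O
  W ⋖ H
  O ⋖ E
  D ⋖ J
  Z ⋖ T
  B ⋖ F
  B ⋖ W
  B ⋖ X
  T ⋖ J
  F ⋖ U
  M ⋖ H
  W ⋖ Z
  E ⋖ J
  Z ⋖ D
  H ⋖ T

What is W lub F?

Common upper bounds of {W, F}: D, E, J, U.
The least among these is U.

U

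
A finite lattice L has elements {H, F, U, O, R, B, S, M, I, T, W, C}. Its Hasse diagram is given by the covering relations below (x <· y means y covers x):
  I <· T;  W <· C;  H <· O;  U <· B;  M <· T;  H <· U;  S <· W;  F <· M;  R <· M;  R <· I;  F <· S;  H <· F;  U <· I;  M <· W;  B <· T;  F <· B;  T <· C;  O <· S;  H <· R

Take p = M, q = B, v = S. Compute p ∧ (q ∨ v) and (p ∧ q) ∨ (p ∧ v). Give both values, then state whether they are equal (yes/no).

M; F; no

q ∨ v = C, so p ∧ (q ∨ v) = M ∧ C = M.
p ∧ q = F and p ∧ v = F, so (p ∧ q) ∨ (p ∧ v) = F ∨ F = F.
Equal: no.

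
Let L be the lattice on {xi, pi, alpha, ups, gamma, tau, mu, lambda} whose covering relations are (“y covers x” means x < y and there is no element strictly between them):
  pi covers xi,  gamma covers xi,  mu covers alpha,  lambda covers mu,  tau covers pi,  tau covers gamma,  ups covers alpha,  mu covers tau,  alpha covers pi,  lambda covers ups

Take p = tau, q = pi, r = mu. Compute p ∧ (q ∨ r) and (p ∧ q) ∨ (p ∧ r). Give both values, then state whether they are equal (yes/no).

tau; tau; yes

q ∨ r = mu, so p ∧ (q ∨ r) = tau ∧ mu = tau.
p ∧ q = pi and p ∧ r = tau, so (p ∧ q) ∨ (p ∧ r) = pi ∨ tau = tau.
Equal: yes.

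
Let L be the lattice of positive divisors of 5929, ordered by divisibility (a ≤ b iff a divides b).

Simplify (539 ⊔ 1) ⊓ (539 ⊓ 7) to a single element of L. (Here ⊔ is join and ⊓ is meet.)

7

539 ∨ 1 = 539
539 ∧ 7 = 7
539 ∧ 7 = 7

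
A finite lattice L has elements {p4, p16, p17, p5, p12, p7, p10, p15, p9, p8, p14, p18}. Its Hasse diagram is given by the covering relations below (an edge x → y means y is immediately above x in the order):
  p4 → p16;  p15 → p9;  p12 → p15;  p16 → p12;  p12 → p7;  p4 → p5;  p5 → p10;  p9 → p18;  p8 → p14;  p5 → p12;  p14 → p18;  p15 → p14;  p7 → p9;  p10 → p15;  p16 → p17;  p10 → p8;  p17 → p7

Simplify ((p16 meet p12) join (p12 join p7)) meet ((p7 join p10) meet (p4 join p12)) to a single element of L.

p12

p16 ∧ p12 = p16
p12 ∨ p7 = p7
p16 ∨ p7 = p7
p7 ∨ p10 = p9
p4 ∨ p12 = p12
p9 ∧ p12 = p12
p7 ∧ p12 = p12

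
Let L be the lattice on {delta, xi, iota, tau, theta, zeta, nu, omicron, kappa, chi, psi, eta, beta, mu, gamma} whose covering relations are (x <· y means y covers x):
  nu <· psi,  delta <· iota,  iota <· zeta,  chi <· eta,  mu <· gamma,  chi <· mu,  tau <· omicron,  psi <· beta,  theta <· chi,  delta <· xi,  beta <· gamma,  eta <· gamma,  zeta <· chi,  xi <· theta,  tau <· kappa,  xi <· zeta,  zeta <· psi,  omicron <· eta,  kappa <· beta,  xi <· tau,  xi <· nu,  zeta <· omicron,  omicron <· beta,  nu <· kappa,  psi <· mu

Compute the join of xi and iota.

zeta

Common upper bounds of {xi, iota}: beta, chi, eta, gamma, mu, omicron, psi, zeta.
The least among these is zeta.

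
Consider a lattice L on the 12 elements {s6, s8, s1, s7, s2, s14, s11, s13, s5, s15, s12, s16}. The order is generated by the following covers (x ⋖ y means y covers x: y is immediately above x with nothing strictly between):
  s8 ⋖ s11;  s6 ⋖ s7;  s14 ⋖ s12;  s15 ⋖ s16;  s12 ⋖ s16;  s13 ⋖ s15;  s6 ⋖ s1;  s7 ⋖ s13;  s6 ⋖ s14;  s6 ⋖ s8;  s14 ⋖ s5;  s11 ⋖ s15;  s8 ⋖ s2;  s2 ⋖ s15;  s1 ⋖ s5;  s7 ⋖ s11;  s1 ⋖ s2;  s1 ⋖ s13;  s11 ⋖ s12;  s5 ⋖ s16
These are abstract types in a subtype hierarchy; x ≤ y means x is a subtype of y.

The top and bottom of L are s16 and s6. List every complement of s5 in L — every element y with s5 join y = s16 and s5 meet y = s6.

Need y with s5 ∨ y = s16 and s5 ∧ y = s6.
Checking each element gives: s11, s7, s8.

s11, s7, s8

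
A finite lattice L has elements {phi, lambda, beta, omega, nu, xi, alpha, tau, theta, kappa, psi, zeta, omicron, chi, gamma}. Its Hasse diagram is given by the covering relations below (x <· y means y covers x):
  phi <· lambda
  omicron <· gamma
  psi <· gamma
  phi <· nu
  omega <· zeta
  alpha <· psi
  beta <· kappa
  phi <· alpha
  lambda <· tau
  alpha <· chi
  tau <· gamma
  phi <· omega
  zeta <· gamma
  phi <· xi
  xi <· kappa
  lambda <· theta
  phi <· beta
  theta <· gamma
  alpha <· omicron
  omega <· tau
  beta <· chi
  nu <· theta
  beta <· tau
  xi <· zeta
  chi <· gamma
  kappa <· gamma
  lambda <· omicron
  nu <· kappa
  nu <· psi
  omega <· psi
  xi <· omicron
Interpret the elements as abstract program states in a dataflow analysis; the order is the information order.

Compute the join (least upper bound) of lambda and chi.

gamma

Common upper bounds of {lambda, chi}: gamma.
The least among these is gamma.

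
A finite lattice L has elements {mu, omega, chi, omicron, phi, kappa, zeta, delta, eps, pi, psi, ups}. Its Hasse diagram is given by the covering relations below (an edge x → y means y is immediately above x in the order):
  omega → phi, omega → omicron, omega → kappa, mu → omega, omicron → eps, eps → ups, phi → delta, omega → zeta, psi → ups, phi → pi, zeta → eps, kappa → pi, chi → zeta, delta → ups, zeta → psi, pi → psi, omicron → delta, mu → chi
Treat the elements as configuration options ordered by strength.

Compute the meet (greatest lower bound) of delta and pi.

phi

Common lower bounds of {delta, pi}: mu, omega, phi.
The greatest among these is phi.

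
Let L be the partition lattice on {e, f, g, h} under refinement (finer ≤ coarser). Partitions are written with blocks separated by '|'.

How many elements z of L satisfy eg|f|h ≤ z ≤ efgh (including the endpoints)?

The interval [eg|f|h, efgh] = {efgh, efg|h, egh|f, eg|fh, eg|f|h}, which has 5 elements.

5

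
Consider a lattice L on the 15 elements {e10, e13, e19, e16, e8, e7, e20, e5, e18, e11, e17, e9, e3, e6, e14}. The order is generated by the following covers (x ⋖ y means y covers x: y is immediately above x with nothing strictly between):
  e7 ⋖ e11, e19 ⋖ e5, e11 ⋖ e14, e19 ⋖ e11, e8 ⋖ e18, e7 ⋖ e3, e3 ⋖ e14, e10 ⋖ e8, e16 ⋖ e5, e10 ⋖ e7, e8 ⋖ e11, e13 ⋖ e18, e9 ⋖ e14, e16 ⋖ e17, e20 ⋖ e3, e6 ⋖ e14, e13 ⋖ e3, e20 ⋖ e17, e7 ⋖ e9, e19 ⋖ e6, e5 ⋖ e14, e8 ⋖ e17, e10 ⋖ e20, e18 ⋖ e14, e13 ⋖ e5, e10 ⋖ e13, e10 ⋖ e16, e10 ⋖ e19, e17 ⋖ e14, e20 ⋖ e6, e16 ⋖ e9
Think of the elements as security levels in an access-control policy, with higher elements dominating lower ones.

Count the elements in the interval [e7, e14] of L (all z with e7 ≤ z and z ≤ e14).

The interval [e7, e14] = {e11, e14, e3, e7, e9}, which has 5 elements.

5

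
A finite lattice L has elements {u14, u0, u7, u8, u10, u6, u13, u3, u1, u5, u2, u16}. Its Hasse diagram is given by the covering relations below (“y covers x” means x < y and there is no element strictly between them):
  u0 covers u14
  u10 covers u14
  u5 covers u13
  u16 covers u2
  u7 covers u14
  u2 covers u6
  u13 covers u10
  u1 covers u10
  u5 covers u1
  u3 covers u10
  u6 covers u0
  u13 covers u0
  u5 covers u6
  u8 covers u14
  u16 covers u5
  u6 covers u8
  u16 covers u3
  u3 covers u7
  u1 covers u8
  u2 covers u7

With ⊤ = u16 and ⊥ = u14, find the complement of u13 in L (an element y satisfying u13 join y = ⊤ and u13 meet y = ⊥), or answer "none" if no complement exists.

u7

Need y with u13 ∨ y = u16 and u13 ∧ y = u14.
Checking each element gives: u7.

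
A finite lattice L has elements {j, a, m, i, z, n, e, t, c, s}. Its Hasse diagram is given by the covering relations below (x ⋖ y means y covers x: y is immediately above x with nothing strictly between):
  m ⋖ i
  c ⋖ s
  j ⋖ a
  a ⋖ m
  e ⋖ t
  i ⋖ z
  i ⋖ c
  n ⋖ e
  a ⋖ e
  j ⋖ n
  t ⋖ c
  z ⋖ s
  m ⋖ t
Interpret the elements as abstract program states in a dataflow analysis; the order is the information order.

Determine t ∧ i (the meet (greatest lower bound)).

m

Common lower bounds of {t, i}: a, j, m.
The greatest among these is m.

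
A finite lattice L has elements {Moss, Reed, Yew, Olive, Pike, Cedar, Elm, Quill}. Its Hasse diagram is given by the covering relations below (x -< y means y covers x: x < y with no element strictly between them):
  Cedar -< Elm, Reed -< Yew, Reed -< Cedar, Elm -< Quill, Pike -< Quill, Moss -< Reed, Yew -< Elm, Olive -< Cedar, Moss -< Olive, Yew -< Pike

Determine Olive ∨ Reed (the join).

Common upper bounds of {Olive, Reed}: Cedar, Elm, Quill.
The least among these is Cedar.

Cedar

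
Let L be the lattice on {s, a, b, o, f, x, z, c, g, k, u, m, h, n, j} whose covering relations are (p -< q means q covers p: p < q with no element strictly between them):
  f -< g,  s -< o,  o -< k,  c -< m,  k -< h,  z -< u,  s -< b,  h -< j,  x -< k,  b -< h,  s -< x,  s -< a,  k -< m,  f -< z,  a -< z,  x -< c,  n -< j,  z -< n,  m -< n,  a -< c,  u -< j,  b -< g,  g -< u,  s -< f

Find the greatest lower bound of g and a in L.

s

Common lower bounds of {g, a}: s.
The greatest among these is s.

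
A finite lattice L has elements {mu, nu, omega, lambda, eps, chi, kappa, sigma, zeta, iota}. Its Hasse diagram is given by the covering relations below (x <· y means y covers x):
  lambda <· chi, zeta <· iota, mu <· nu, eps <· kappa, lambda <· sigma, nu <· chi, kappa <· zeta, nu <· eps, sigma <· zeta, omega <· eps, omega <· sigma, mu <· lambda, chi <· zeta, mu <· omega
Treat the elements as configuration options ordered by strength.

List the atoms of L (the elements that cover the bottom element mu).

The atoms are exactly the elements that cover mu: lambda, nu, omega.

lambda, nu, omega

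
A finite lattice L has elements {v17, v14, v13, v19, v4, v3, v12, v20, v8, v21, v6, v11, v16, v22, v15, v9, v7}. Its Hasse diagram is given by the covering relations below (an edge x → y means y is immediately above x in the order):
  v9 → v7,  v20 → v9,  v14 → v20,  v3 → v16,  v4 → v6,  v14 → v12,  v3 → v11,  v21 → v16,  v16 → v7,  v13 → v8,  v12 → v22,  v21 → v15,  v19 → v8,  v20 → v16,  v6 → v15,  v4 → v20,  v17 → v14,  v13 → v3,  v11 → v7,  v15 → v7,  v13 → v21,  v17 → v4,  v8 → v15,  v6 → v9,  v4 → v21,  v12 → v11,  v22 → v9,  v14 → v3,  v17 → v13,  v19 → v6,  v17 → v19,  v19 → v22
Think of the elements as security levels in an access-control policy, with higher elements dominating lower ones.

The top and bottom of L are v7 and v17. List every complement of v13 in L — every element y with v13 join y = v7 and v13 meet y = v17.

Need y with v13 ∨ y = v7 and v13 ∧ y = v17.
Checking each element gives: v22, v9.

v22, v9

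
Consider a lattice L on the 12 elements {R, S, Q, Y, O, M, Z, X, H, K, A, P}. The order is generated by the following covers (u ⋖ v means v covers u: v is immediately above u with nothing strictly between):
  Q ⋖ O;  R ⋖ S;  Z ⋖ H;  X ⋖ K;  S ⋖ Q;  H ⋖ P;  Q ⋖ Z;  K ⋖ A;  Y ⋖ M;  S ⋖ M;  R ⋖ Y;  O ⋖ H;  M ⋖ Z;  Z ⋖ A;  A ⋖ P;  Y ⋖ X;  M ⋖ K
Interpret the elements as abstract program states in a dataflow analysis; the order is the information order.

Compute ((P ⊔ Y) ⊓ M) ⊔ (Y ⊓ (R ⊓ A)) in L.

M

P ∨ Y = P
P ∧ M = M
R ∧ A = R
Y ∧ R = R
M ∨ R = M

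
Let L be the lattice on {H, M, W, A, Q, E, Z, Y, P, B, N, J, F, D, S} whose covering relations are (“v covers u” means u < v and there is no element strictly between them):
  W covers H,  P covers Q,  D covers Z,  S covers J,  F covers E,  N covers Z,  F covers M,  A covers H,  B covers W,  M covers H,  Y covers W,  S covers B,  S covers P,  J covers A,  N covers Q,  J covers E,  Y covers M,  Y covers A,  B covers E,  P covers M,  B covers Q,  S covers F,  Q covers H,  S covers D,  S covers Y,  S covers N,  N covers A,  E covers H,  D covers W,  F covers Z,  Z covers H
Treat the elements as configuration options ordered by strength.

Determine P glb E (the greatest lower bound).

Common lower bounds of {P, E}: H.
The greatest among these is H.

H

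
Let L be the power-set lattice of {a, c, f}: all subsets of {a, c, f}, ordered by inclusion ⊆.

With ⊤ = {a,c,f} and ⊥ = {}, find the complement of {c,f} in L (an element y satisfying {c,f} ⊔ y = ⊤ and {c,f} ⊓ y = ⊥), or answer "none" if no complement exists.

Need y with {c,f} ∨ y = {a,c,f} and {c,f} ∧ y = {}.
Checking each element gives: {a}.

{a}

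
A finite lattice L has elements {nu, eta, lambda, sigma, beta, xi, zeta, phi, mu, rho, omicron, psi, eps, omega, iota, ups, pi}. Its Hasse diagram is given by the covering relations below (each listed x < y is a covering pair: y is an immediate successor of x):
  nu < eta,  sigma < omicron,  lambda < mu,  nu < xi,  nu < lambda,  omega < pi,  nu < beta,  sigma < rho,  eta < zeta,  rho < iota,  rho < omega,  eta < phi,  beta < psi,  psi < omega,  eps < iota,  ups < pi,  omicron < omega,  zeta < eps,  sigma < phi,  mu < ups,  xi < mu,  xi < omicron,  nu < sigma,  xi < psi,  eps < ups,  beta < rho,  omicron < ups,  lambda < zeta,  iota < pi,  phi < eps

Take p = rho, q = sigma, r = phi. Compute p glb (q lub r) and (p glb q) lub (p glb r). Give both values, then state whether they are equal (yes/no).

q lub r = phi, so p glb (q lub r) = rho glb phi = sigma.
p glb q = sigma and p glb r = sigma, so (p glb q) lub (p glb r) = sigma lub sigma = sigma.
Equal: yes.

sigma; sigma; yes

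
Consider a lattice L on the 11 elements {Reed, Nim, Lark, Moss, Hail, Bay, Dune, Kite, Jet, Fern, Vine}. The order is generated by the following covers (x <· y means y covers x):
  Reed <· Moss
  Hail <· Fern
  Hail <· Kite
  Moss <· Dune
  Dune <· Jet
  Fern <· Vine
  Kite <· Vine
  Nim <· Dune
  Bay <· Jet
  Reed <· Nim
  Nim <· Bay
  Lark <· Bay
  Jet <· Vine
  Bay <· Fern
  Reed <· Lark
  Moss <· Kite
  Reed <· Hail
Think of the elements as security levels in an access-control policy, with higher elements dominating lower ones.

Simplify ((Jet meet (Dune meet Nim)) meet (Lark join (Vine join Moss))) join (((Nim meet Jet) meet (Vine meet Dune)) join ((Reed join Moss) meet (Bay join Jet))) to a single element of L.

Dune ∧ Nim = Nim
Jet ∧ Nim = Nim
Vine ∨ Moss = Vine
Lark ∨ Vine = Vine
Nim ∧ Vine = Nim
Nim ∧ Jet = Nim
Vine ∧ Dune = Dune
Nim ∧ Dune = Nim
Reed ∨ Moss = Moss
Bay ∨ Jet = Jet
Moss ∧ Jet = Moss
Nim ∨ Moss = Dune
Nim ∨ Dune = Dune

Dune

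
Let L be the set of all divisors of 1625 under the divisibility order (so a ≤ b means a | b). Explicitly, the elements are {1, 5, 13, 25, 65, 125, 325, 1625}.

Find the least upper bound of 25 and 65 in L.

In the divisibility order, the join is the least common multiple: lcm(25, 65) = 325.

325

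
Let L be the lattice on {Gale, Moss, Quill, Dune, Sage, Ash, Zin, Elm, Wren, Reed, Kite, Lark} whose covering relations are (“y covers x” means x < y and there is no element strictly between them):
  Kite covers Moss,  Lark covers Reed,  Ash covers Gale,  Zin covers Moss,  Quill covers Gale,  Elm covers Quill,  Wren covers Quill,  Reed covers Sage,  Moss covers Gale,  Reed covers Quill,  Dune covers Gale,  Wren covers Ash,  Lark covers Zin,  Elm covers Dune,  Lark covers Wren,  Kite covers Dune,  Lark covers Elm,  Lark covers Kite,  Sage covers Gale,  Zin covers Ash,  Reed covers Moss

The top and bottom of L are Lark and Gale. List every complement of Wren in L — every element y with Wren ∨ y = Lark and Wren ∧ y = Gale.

Need y with Wren ∨ y = Lark and Wren ∧ y = Gale.
Checking each element gives: Dune, Kite, Moss, Sage.

Dune, Kite, Moss, Sage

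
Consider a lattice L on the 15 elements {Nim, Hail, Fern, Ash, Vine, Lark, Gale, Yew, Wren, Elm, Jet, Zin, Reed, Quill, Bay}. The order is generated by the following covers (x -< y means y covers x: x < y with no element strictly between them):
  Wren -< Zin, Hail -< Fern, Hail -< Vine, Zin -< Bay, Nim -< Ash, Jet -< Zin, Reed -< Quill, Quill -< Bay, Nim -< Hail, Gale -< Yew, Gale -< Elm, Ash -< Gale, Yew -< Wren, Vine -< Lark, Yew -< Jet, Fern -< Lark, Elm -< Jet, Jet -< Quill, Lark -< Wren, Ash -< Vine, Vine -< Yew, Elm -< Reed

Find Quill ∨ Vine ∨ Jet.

Common upper bounds of {Quill, Vine, Jet}: Bay, Quill.
The least among these is Quill.

Quill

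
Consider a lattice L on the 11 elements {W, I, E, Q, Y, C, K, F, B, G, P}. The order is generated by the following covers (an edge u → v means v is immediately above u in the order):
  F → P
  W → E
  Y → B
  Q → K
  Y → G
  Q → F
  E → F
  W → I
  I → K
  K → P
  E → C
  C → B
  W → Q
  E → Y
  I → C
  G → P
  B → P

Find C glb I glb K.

I

Common lower bounds of {C, I, K}: I, W.
The greatest among these is I.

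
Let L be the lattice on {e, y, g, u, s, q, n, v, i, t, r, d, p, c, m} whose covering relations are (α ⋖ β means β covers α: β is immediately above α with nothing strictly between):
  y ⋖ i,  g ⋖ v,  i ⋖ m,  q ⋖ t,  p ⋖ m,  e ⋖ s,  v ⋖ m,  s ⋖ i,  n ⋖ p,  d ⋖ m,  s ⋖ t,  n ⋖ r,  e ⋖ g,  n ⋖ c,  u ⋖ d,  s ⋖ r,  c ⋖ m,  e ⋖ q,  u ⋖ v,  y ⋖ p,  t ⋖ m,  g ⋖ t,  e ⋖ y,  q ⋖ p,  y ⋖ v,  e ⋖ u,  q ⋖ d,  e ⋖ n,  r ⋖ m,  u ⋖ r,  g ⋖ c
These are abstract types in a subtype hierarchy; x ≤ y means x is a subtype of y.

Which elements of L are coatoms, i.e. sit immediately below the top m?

c, d, i, p, r, t, v

The coatoms are exactly the elements covered by m: c, d, i, p, r, t, v.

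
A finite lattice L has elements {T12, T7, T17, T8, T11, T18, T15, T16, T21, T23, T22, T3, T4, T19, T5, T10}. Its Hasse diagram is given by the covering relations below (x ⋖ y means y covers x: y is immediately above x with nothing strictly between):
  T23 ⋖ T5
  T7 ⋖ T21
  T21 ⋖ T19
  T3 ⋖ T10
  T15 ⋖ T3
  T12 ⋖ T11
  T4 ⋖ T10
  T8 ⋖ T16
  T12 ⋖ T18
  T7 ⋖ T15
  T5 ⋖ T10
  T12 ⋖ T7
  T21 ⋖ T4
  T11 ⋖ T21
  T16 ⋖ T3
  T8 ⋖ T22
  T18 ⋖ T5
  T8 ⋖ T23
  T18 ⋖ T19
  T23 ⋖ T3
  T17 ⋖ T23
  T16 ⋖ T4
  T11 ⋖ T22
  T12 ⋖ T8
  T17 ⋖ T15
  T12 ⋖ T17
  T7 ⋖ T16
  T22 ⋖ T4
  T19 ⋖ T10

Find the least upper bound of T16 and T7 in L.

Common upper bounds of {T16, T7}: T10, T16, T3, T4.
The least among these is T16.

T16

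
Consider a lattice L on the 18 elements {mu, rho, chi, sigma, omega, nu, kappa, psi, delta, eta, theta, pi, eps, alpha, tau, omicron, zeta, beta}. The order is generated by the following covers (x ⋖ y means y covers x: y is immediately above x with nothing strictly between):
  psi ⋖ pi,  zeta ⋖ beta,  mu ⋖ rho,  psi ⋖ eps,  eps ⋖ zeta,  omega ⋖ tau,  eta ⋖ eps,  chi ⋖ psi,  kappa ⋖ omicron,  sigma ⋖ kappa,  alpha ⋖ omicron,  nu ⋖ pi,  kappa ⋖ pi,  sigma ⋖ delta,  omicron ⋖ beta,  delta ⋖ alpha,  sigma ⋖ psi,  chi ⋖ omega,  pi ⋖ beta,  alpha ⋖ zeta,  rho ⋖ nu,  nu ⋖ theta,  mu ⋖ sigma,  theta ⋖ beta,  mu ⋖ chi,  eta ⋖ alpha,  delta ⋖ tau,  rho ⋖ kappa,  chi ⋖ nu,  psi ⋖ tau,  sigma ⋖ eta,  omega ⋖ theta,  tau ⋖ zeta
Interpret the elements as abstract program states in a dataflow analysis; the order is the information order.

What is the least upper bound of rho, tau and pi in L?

Common upper bounds of {rho, tau, pi}: beta.
The least among these is beta.

beta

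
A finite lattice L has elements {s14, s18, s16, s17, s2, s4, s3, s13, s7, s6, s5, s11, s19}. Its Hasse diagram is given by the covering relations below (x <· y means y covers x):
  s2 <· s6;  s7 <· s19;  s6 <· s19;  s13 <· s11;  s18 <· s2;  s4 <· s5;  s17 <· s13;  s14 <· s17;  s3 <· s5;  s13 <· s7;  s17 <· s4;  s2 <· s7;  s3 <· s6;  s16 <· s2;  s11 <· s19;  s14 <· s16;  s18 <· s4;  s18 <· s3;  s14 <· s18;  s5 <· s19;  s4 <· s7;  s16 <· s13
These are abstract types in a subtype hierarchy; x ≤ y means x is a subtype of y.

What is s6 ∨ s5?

Common upper bounds of {s6, s5}: s19.
The least among these is s19.

s19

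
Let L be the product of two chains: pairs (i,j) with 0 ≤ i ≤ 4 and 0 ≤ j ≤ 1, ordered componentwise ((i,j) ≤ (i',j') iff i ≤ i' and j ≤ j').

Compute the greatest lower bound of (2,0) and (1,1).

(1,0)

Common lower bounds of {(2,0), (1,1)}: (0,0), (1,0).
The greatest among these is (1,0).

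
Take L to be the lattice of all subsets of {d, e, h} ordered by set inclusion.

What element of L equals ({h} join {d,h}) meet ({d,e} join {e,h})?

{d,h}

{h} ∨ {d,h} = {d,h}
{d,e} ∨ {e,h} = {d,e,h}
{d,h} ∧ {d,e,h} = {d,h}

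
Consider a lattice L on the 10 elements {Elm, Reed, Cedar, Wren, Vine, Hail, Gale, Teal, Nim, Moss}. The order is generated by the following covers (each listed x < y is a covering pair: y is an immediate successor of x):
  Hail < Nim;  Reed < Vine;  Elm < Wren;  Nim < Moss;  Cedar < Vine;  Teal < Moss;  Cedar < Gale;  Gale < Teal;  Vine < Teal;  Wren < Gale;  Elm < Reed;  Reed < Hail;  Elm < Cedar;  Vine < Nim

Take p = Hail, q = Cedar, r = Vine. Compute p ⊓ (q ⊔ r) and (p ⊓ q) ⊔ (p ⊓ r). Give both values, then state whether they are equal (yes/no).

Reed; Reed; yes

q ⊔ r = Vine, so p ⊓ (q ⊔ r) = Hail ⊓ Vine = Reed.
p ⊓ q = Elm and p ⊓ r = Reed, so (p ⊓ q) ⊔ (p ⊓ r) = Elm ⊔ Reed = Reed.
Equal: yes.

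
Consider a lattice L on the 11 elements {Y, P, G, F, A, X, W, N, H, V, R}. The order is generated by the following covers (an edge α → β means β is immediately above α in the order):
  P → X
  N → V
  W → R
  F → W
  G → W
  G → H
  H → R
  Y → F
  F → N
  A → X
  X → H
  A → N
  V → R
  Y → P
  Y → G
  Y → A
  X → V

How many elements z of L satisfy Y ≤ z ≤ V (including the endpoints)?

7

The interval [Y, V] = {A, F, N, P, V, X, Y}, which has 7 elements.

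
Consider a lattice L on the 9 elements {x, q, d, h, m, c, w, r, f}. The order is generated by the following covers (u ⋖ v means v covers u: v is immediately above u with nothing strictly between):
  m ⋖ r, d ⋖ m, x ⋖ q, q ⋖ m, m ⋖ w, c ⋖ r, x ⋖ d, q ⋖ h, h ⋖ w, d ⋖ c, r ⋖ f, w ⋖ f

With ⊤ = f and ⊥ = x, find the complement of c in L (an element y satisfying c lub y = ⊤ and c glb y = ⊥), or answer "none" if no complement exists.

h

Need y with c ∨ y = f and c ∧ y = x.
Checking each element gives: h.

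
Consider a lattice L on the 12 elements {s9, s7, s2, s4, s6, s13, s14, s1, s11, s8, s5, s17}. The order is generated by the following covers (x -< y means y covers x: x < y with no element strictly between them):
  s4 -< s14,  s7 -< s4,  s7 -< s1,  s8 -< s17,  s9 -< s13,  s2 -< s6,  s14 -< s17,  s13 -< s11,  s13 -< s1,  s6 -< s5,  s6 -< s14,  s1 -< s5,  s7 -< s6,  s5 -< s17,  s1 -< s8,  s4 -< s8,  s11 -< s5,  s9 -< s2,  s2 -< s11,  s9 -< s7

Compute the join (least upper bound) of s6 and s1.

s5

Common upper bounds of {s6, s1}: s17, s5.
The least among these is s5.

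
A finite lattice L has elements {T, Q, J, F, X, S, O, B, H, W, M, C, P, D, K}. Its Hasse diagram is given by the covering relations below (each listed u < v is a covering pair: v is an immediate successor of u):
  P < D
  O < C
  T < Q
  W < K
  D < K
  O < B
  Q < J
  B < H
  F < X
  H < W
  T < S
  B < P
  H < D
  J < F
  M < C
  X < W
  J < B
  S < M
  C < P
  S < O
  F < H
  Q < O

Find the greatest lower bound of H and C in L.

Common lower bounds of {H, C}: O, Q, S, T.
The greatest among these is O.

O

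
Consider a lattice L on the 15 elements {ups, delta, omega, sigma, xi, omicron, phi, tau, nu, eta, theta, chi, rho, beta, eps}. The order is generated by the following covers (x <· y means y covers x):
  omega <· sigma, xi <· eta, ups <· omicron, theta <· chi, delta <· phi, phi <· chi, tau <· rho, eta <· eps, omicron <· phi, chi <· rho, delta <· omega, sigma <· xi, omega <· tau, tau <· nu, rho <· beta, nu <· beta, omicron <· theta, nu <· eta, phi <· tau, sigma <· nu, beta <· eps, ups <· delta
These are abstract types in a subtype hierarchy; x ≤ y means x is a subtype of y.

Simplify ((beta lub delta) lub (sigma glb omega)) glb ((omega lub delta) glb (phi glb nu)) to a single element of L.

beta ∨ delta = beta
sigma ∧ omega = omega
beta ∨ omega = beta
omega ∨ delta = omega
phi ∧ nu = phi
omega ∧ phi = delta
beta ∧ delta = delta

delta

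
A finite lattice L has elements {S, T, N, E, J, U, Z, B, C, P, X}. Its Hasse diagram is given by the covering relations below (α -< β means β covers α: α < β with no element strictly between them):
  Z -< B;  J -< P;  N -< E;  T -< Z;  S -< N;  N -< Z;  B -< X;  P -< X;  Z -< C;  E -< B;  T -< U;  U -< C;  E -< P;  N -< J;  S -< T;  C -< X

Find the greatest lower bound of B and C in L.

Z

Common lower bounds of {B, C}: N, S, T, Z.
The greatest among these is Z.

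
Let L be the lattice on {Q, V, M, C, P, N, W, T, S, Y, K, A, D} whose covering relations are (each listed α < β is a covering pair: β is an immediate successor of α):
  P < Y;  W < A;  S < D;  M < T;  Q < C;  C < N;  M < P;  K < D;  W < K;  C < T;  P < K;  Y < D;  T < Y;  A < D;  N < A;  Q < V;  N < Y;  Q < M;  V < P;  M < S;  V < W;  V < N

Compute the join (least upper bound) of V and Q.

V

Common upper bounds of {V, Q}: A, D, K, N, P, V, W, Y.
The least among these is V.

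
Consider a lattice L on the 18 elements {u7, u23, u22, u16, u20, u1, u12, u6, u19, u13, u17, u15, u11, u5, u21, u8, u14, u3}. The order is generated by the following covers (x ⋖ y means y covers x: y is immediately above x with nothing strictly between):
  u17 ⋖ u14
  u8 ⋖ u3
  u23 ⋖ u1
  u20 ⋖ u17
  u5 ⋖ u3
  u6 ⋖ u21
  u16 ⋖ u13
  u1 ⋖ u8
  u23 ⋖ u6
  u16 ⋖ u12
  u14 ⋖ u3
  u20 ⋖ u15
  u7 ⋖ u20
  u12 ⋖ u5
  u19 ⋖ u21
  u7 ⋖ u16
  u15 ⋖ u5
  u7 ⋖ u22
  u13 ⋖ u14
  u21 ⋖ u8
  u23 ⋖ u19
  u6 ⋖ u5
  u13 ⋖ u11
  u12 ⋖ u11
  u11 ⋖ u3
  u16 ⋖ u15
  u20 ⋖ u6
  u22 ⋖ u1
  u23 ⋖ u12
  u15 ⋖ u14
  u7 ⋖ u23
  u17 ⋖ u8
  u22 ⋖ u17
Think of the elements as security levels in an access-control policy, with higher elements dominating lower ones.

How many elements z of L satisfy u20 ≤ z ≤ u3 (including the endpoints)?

9

The interval [u20, u3] = {u14, u15, u17, u20, u21, u3, u5, u6, u8}, which has 9 elements.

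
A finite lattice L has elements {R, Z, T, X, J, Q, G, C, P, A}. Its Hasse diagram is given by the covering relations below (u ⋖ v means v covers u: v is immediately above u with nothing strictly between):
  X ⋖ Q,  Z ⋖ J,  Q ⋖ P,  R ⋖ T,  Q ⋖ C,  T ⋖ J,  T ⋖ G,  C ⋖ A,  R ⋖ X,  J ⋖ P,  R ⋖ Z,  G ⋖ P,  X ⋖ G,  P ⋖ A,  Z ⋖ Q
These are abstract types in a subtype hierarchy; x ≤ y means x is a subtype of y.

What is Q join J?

P

Common upper bounds of {Q, J}: A, P.
The least among these is P.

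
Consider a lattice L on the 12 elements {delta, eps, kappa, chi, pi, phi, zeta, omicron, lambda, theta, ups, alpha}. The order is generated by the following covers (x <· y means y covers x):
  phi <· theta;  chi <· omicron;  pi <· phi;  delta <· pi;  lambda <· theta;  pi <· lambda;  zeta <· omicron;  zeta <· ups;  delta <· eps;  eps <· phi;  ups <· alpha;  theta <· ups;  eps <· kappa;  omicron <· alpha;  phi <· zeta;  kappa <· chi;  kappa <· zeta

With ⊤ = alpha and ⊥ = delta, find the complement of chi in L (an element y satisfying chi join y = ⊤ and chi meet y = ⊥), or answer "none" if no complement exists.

lambda

Need y with chi ∨ y = alpha and chi ∧ y = delta.
Checking each element gives: lambda.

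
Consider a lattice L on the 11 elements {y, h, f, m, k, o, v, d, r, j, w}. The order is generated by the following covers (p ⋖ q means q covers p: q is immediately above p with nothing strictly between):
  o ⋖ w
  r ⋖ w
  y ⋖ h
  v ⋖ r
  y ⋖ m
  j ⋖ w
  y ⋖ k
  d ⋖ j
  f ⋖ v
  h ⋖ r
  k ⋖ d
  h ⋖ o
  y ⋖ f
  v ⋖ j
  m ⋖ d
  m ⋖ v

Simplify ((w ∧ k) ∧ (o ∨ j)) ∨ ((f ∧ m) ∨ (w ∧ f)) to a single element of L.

w ∧ k = k
o ∨ j = w
k ∧ w = k
f ∧ m = y
w ∧ f = f
y ∨ f = f
k ∨ f = j

j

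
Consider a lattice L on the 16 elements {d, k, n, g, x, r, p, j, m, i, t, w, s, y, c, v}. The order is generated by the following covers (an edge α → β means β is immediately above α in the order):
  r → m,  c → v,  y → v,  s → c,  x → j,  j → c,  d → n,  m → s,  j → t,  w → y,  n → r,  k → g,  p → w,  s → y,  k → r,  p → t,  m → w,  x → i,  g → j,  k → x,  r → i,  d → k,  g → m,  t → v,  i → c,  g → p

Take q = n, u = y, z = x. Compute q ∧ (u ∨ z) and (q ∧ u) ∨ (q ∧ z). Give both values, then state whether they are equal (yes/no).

n; n; yes

u ∨ z = v, so q ∧ (u ∨ z) = n ∧ v = n.
q ∧ u = n and q ∧ z = d, so (q ∧ u) ∨ (q ∧ z) = n ∨ d = n.
Equal: yes.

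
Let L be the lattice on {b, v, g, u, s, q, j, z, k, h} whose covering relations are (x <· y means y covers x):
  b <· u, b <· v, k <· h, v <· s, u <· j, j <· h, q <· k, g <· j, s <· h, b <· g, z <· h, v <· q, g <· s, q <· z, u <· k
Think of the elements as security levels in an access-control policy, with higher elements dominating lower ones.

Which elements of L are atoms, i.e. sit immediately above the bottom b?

g, u, v

The atoms are exactly the elements that cover b: g, u, v.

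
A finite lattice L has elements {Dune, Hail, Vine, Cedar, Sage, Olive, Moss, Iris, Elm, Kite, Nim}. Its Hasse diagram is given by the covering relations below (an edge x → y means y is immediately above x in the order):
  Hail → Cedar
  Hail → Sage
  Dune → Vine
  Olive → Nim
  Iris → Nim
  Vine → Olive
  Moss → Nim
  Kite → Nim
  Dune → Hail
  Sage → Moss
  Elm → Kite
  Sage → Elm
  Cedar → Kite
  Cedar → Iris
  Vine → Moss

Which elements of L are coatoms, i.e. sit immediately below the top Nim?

Iris, Kite, Moss, Olive

The coatoms are exactly the elements covered by Nim: Iris, Kite, Moss, Olive.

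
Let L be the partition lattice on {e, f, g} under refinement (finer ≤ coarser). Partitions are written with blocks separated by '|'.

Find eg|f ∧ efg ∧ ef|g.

e|f|g

Common lower bounds of {eg|f, efg, ef|g}: e|f|g.
The greatest among these is e|f|g.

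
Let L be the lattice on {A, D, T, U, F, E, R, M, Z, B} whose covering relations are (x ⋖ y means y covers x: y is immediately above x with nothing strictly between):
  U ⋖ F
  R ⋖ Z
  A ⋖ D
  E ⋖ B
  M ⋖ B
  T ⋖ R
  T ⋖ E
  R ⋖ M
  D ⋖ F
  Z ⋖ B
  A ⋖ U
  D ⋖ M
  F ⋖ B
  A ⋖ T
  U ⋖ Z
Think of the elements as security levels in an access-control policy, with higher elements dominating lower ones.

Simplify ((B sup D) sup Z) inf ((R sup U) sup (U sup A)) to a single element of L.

Z

B ∨ D = B
B ∨ Z = B
R ∨ U = Z
U ∨ A = U
Z ∨ U = Z
B ∧ Z = Z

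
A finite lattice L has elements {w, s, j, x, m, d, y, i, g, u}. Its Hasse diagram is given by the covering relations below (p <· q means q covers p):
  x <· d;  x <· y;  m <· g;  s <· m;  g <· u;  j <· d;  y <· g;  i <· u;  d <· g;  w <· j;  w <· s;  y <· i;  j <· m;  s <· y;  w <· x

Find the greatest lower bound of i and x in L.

x

Common lower bounds of {i, x}: w, x.
The greatest among these is x.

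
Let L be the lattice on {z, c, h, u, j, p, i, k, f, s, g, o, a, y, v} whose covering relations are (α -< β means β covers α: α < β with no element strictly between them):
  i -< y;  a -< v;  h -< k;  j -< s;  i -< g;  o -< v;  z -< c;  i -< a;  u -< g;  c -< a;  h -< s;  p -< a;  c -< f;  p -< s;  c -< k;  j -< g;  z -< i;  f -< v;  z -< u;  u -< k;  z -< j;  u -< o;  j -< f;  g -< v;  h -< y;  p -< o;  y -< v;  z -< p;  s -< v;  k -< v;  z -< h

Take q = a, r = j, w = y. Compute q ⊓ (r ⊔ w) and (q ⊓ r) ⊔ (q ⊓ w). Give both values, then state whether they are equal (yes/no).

a; i; no

r ⊔ w = v, so q ⊓ (r ⊔ w) = a ⊓ v = a.
q ⊓ r = z and q ⊓ w = i, so (q ⊓ r) ⊔ (q ⊓ w) = z ⊔ i = i.
Equal: no.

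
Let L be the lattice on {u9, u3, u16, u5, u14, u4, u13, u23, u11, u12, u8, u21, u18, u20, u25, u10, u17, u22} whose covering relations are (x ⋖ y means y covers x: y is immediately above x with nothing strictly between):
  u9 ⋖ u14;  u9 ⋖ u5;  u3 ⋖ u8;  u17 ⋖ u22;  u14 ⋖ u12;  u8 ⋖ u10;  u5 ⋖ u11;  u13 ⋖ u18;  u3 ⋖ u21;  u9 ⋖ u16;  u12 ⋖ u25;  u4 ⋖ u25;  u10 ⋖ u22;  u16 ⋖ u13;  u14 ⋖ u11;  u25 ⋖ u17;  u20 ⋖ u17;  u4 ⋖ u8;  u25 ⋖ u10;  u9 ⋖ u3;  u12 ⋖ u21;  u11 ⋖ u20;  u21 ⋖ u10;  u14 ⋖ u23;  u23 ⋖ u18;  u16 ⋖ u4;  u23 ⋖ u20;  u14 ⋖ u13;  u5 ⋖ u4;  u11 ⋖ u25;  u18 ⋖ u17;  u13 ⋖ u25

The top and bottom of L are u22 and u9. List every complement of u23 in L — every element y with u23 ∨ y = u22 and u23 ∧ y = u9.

Need y with u23 ∨ y = u22 and u23 ∧ y = u9.
Checking each element gives: u3, u8.

u3, u8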